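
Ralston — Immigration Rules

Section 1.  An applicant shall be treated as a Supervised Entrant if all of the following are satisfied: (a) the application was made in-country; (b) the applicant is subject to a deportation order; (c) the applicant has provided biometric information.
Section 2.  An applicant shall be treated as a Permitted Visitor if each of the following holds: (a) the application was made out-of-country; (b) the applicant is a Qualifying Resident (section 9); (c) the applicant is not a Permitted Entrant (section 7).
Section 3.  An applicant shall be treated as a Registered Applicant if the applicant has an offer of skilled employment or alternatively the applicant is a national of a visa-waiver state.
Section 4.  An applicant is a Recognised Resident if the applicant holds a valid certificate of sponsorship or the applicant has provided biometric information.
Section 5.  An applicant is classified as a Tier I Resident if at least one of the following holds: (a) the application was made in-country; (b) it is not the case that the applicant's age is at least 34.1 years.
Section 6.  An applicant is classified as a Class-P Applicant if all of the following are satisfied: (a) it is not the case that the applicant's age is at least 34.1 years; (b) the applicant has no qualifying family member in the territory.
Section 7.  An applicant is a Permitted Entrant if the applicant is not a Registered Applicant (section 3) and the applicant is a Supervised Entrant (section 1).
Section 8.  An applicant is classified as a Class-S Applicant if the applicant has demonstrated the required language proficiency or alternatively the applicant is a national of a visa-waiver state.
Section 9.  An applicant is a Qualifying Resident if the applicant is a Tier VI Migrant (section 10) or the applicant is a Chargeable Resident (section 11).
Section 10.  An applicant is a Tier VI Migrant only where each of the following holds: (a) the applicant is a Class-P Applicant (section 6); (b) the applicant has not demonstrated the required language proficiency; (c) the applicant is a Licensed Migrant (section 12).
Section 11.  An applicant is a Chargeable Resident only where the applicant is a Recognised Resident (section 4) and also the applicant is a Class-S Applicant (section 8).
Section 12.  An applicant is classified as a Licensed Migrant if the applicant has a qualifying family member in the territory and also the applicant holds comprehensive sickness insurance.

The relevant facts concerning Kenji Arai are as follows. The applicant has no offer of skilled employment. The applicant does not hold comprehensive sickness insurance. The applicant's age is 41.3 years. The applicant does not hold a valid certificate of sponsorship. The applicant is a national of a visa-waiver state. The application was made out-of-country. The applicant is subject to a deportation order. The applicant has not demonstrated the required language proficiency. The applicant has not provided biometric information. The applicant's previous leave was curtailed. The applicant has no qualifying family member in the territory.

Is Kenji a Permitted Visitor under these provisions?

No

section 6 — Class-P Applicant: [applicant's age: 41.3 years ≥ 34.1 years? yes, so negated condition no] AND [the applicant has no qualifying family member in the territory? yes] → not satisfied.
section 12 — Licensed Migrant: [the applicant has a qualifying family member in the territory? no] AND [the applicant holds comprehensive sickness insurance? no] → not satisfied.
section 10 — Tier VI Migrant: [Class-P Applicant (section 6)? no] AND [the applicant has not demonstrated the required language proficiency? yes] AND [Licensed Migrant (section 12)? no] → not satisfied.
section 4 — Recognised Resident: [the applicant holds a valid certificate of sponsorship? no] OR [the applicant has provided biometric information? no] → not satisfied.
section 8 — Class-S Applicant: [the applicant has demonstrated the required language proficiency? no] OR [the applicant is a national of a visa-waiver state? yes] → satisfied.
section 11 — Chargeable Resident: [Recognised Resident (section 4)? no] AND [Class-S Applicant (section 8)? yes] → not satisfied.
section 9 — Qualifying Resident: [Tier VI Migrant (section 10)? no] OR [Chargeable Resident (section 11)? no] → not satisfied.
section 3 — Registered Applicant: [the applicant has an offer of skilled employment? no] OR [the applicant is a national of a visa-waiver state? yes] → satisfied.
section 1 — Supervised Entrant: [the application was made in-country? no] AND [the applicant is subject to a deportation order? yes] AND [the applicant has provided biometric information? no] → not satisfied.
section 7 — Permitted Entrant: [not a Registered Applicant (section 3)? no] AND [Supervised Entrant (section 1)? no] → not satisfied.
section 2 — Permitted Visitor: [the application was made out-of-country? yes] AND [Qualifying Resident (section 9)? no] AND [not a Permitted Entrant (section 7)? yes] → not satisfied.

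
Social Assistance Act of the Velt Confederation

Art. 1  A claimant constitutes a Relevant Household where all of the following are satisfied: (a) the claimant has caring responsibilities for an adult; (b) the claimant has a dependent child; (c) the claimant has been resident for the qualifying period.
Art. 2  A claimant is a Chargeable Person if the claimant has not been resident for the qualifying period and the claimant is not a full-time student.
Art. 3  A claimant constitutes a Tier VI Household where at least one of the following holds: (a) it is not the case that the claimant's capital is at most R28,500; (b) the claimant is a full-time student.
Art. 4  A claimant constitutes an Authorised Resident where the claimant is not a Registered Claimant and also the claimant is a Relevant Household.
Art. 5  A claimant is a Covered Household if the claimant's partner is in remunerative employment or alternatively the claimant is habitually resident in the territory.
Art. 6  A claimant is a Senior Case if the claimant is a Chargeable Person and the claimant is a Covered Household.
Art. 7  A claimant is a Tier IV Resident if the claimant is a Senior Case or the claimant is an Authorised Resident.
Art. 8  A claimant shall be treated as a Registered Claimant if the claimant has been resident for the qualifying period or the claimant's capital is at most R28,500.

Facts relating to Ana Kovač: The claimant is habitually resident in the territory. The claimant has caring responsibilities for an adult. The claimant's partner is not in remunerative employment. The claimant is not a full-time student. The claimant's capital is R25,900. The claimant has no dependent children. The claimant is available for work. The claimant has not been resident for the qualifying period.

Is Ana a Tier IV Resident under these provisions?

Yes

Under article 2: the claimant has not been resident for the qualifying period? yes; and the claimant is not a full-time student? yes. So the claimant is a Chargeable Person.
Under article 5: the claimant's partner is in remunerative employment? no; or the claimant is habitually resident in the territory? yes. So the claimant is a Covered Household.
Under article 6: Chargeable Person (article 2)? yes; and Covered Household (article 5)? yes. So the claimant is a Senior Case.
Under article 8: the claimant has been resident for the qualifying period? no; or claimant's capital: R25,900 ≤ R28,500? yes. So the claimant is a Registered Claimant.
Under article 1: the claimant has caring responsibilities for an adult? yes; and the claimant has a dependent child? no; and the claimant has been resident for the qualifying period? no. So the claimant is not a Relevant Household.
Under article 4: not a Registered Claimant (article 8)? no; and Relevant Household (article 1)? no. So the claimant is not an Authorised Resident.
Under article 7: Senior Case (article 6)? yes; or Authorised Resident (article 4)? no. So the claimant is a Tier IV Resident.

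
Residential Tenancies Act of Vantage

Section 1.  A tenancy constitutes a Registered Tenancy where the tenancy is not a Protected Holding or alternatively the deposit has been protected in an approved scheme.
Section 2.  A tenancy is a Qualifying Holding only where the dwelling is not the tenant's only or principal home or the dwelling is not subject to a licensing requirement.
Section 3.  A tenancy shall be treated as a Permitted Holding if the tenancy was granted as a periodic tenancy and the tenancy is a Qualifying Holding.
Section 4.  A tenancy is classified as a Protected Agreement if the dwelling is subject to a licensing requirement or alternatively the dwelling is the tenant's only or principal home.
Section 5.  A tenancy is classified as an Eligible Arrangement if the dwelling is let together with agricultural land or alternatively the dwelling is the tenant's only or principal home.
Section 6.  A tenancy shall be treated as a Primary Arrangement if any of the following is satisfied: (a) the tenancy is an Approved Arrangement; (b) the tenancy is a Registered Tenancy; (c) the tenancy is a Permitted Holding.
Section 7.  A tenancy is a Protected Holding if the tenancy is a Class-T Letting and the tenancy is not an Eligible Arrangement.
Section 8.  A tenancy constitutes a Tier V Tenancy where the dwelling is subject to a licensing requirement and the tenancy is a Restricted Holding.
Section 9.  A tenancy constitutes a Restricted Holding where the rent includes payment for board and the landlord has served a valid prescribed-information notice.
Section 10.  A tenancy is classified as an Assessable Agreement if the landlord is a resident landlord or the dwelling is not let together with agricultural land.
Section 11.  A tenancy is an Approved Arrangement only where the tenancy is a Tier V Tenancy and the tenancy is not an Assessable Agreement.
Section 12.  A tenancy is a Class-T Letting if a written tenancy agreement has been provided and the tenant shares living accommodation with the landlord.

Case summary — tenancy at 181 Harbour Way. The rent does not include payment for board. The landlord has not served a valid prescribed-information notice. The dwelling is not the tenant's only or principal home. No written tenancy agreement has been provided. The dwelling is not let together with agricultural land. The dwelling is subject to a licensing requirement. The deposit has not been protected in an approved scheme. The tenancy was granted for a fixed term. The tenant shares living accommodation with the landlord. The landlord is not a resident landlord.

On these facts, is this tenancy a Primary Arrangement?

section 9 — Restricted Holding: [the rent includes payment for board? no] AND [the landlord has served a valid prescribed-information notice? no] → not satisfied.
section 8 — Tier V Tenancy: [the dwelling is subject to a licensing requirement? yes] AND [Restricted Holding (section 9)? no] → not satisfied.
section 10 — Assessable Agreement: [the landlord is a resident landlord? no] OR [the dwelling is not let together with agricultural land? yes] → satisfied.
section 11 — Approved Arrangement: [Tier V Tenancy (section 8)? no] AND [not an Assessable Agreement (section 10)? no] → not satisfied.
section 12 — Class-T Letting: [a written tenancy agreement has been provided? no] AND [the tenant shares living accommodation with the landlord? yes] → not satisfied.
section 5 — Eligible Arrangement: [the dwelling is let together with agricultural land? no] OR [the dwelling is the tenant's only or principal home? no] → not satisfied.
section 7 — Protected Holding: [Class-T Letting (section 12)? no] AND [not an Eligible Arrangement (section 5)? yes] → not satisfied.
section 1 — Registered Tenancy: [not a Protected Holding (section 7)? yes] OR [the deposit has been protected in an approved scheme? no] → satisfied.
section 2 — Qualifying Holding: [the dwelling is not the tenant's only or principal home? yes] OR [the dwelling is not subject to a licensing requirement? no] → satisfied.
section 3 — Permitted Holding: [the tenancy was granted as a periodic tenancy? no] AND [Qualifying Holding (section 2)? yes] → not satisfied.
section 6 — Primary Arrangement: [Approved Arrangement (section 11)? no] OR [Registered Tenancy (section 1)? yes] OR [Permitted Holding (section 3)? no] → satisfied.

Yes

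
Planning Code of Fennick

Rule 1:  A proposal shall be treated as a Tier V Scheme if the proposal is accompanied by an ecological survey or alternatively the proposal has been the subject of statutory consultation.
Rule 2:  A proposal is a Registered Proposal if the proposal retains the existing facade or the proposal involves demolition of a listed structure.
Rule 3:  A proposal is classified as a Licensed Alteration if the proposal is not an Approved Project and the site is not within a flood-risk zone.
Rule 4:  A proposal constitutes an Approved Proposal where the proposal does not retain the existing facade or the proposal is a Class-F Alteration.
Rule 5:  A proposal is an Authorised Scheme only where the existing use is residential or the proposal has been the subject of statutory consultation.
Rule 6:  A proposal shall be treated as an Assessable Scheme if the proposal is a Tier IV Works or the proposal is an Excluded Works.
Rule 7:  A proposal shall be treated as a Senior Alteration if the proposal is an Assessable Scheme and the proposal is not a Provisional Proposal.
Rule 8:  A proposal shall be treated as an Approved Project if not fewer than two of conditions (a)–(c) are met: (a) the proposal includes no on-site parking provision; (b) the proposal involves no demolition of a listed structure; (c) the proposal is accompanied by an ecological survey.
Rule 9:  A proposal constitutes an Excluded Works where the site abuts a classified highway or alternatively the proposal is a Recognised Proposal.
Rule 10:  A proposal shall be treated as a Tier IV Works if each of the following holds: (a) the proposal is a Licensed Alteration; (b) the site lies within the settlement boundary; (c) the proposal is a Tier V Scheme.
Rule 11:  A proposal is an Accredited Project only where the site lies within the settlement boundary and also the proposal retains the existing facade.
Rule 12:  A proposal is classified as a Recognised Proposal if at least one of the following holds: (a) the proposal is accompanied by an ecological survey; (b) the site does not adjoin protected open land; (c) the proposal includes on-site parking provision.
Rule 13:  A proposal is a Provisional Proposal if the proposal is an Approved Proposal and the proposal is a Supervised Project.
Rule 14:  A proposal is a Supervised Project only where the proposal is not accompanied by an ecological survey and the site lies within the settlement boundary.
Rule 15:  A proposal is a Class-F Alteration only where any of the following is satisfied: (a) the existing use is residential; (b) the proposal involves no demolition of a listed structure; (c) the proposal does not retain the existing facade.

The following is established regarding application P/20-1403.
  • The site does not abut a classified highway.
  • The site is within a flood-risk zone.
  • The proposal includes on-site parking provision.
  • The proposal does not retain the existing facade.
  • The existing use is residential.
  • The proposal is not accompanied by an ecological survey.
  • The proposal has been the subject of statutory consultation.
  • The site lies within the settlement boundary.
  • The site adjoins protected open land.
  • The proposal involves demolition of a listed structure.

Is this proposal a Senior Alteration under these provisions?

No

Under rule 8: the proposal includes no on-site parking provision? no; the proposal involves no demolition of a listed structure? no; the proposal is accompanied by an ecological survey? no — 0 of 3 hold (need ≥2) → not satisfied.
Under rule 3: not an Approved Project (rule 8)? yes; and the site is not within a flood-risk zone? no. So the proposal is not a Licensed Alteration.
Under rule 1: the proposal is accompanied by an ecological survey? no; or the proposal has been the subject of statutory consultation? yes. So the proposal is a Tier V Scheme.
Under rule 10: Licensed Alteration (rule 3)? no; and the site lies within the settlement boundary? yes; and Tier V Scheme (rule 1)? yes. So the proposal is not a Tier IV Works.
Under rule 12: the proposal is accompanied by an ecological survey? no; or the site does not adjoin protected open land? no; or the proposal includes on-site parking provision? yes. So the proposal is a Recognised Proposal.
Under rule 9: the site abuts a classified highway? no; or Recognised Proposal (rule 12)? yes. So the proposal is an Excluded Works.
Under rule 6: Tier IV Works (rule 10)? no; or Excluded Works (rule 9)? yes. So the proposal is an Assessable Scheme.
Under rule 15: the existing use is residential? yes; or the proposal involves no demolition of a listed structure? no; or the proposal does not retain the existing facade? yes. So the proposal is a Class-F Alteration.
Under rule 4: the proposal does not retain the existing facade? yes; or Class-F Alteration (rule 15)? yes. So the proposal is an Approved Proposal.
Under rule 14: the proposal is not accompanied by an ecological survey? yes; and the site lies within the settlement boundary? yes. So the proposal is a Supervised Project.
Under rule 13: Approved Proposal (rule 4)? yes; and Supervised Project (rule 14)? yes. So the proposal is a Provisional Proposal.
Under rule 7: Assessable Scheme (rule 6)? yes; and not a Provisional Proposal (rule 13)? no. So the proposal is not a Senior Alteration.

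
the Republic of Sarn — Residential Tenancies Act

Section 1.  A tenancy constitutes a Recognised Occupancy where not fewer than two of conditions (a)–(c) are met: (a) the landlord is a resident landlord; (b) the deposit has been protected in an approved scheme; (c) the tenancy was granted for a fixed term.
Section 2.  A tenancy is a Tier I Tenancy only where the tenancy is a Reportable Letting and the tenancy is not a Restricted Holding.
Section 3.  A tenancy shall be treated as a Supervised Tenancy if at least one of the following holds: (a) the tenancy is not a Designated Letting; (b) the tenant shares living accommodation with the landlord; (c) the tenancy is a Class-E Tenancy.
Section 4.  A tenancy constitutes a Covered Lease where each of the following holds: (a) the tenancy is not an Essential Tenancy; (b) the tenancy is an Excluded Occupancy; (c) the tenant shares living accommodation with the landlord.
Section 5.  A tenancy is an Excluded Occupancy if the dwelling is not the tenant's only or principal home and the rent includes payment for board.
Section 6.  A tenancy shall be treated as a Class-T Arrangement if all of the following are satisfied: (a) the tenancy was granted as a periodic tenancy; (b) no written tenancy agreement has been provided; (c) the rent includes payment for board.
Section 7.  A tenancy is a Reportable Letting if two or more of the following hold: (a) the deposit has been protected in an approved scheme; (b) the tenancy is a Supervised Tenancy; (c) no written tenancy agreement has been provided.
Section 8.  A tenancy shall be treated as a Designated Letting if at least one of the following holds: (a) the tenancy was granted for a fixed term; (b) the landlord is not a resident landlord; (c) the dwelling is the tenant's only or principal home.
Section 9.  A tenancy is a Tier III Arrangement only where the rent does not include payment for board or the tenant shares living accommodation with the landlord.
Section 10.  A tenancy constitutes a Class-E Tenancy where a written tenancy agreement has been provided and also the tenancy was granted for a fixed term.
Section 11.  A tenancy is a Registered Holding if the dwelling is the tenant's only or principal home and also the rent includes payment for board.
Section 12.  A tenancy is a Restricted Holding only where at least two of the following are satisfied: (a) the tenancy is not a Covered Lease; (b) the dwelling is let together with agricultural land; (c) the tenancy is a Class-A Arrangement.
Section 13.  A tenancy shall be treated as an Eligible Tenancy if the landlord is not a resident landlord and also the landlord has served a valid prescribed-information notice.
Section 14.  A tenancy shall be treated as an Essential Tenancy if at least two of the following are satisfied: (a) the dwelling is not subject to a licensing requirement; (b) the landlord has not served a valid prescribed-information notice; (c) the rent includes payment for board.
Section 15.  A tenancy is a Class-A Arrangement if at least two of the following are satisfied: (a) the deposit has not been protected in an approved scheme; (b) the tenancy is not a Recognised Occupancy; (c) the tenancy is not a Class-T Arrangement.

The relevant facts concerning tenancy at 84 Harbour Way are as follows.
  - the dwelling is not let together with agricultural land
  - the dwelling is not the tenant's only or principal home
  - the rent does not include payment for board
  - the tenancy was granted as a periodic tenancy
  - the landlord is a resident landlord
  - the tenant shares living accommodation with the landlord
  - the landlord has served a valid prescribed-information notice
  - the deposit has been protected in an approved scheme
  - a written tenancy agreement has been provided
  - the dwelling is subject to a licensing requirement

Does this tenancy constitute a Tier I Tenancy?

Under section 8: the tenancy was granted for a fixed term? no; or the landlord is not a resident landlord? no; or the dwelling is the tenant's only or principal home? no. So the tenancy is not a Designated Letting.
Under section 10: a written tenancy agreement has been provided? yes; and the tenancy was granted for a fixed term? no. So the tenancy is not a Class-E Tenancy.
Under section 3: not a Designated Letting (section 8)? yes; or the tenant shares living accommodation with the landlord? yes; or Class-E Tenancy (section 10)? no. So the tenancy is a Supervised Tenancy.
Under section 7: the deposit has been protected in an approved scheme? yes; Supervised Tenancy (section 3)? yes; no written tenancy agreement has been provided? no — 2 of 3 hold (need ≥2) → satisfied.
Under section 14: the dwelling is not subject to a licensing requirement? no; the landlord has not served a valid prescribed-information notice? no; the rent includes payment for board? no — 0 of 3 hold (need ≥2) → not satisfied.
Under section 5: the dwelling is not the tenant's only or principal home? yes; and the rent includes payment for board? no. So the tenancy is not an Excluded Occupancy.
Under section 4: not an Essential Tenancy (section 14)? yes; and Excluded Occupancy (section 5)? no; and the tenant shares living accommodation with the landlord? yes. So the tenancy is not a Covered Lease.
Under section 1: the landlord is a resident landlord? yes; the deposit has been protected in an approved scheme? yes; the tenancy was granted for a fixed term? no — 2 of 3 hold (need ≥2) → satisfied.
Under section 6: the tenancy was granted as a periodic tenancy? yes; and no written tenancy agreement has been provided? no; and the rent includes payment for board? no. So the tenancy is not a Class-T Arrangement.
Under section 15: the deposit has not been protected in an approved scheme? no; not a Recognised Occupancy (section 1)? no; not a Class-T Arrangement (section 6)? yes — 1 of 3 hold (need ≥2) → not satisfied.
Under section 12: not a Covered Lease (section 4)? yes; the dwelling is let together with agricultural land? no; Class-A Arrangement (section 15)? no — 1 of 3 hold (need ≥2) → not satisfied.
Under section 2: Reportable Letting (section 7)? yes; and not a Restricted Holding (section 12)? yes. So the tenancy is a Tier I Tenancy.

Yes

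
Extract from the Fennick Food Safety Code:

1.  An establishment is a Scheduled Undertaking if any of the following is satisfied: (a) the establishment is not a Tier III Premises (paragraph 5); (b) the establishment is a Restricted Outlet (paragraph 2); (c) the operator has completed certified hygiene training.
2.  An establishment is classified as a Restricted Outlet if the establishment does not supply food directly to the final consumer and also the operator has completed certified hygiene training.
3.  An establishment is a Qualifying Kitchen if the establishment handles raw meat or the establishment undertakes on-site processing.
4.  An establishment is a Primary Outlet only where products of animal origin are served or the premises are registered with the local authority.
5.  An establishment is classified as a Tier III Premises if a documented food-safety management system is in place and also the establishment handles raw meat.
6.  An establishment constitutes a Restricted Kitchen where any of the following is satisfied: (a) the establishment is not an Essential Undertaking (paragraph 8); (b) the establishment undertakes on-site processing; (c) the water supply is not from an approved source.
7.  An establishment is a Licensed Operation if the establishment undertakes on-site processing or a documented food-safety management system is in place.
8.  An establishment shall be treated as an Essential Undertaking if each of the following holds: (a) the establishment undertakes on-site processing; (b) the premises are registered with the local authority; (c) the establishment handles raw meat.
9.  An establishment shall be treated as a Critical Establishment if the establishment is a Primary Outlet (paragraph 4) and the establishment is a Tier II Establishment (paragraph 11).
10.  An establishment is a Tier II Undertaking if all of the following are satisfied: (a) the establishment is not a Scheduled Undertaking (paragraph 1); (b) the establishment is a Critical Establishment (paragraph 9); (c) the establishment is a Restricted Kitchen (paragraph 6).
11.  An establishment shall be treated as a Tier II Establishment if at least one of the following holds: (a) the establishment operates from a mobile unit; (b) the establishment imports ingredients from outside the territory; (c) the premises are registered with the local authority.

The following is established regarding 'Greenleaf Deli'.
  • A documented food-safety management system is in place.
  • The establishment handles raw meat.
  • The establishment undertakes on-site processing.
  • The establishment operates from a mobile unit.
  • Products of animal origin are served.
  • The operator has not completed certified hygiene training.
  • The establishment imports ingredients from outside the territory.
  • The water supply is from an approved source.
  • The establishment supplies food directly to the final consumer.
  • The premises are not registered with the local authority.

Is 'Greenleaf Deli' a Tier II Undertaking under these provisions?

paragraph 5 — Tier III Premises: [a documented food-safety management system is in place? yes] AND [the establishment handles raw meat? yes] → satisfied.
paragraph 2 — Restricted Outlet: [the establishment does not supply food directly to the final consumer? no] AND [the operator has completed certified hygiene training? no] → not satisfied.
paragraph 1 — Scheduled Undertaking: [not a Tier III Premises (paragraph 5)? no] OR [Restricted Outlet (paragraph 2)? no] OR [the operator has completed certified hygiene training? no] → not satisfied.
paragraph 4 — Primary Outlet: [products of animal origin are served? yes] OR [the premises are registered with the local authority? no] → satisfied.
paragraph 11 — Tier II Establishment: [the establishment operates from a mobile unit? yes] OR [the establishment imports ingredients from outside the territory? yes] OR [the premises are registered with the local authority? no] → satisfied.
paragraph 9 — Critical Establishment: [Primary Outlet (paragraph 4)? yes] AND [Tier II Establishment (paragraph 11)? yes] → satisfied.
paragraph 8 — Essential Undertaking: [the establishment undertakes on-site processing? yes] AND [the premises are registered with the local authority? no] AND [the establishment handles raw meat? yes] → not satisfied.
paragraph 6 — Restricted Kitchen: [not an Essential Undertaking (paragraph 8)? yes] OR [the establishment undertakes on-site processing? yes] OR [the water supply is not from an approved source? no] → satisfied.
paragraph 10 — Tier II Undertaking: [not a Scheduled Undertaking (paragraph 1)? yes] AND [Critical Establishment (paragraph 9)? yes] AND [Restricted Kitchen (paragraph 6)? yes] → satisfied.

Yes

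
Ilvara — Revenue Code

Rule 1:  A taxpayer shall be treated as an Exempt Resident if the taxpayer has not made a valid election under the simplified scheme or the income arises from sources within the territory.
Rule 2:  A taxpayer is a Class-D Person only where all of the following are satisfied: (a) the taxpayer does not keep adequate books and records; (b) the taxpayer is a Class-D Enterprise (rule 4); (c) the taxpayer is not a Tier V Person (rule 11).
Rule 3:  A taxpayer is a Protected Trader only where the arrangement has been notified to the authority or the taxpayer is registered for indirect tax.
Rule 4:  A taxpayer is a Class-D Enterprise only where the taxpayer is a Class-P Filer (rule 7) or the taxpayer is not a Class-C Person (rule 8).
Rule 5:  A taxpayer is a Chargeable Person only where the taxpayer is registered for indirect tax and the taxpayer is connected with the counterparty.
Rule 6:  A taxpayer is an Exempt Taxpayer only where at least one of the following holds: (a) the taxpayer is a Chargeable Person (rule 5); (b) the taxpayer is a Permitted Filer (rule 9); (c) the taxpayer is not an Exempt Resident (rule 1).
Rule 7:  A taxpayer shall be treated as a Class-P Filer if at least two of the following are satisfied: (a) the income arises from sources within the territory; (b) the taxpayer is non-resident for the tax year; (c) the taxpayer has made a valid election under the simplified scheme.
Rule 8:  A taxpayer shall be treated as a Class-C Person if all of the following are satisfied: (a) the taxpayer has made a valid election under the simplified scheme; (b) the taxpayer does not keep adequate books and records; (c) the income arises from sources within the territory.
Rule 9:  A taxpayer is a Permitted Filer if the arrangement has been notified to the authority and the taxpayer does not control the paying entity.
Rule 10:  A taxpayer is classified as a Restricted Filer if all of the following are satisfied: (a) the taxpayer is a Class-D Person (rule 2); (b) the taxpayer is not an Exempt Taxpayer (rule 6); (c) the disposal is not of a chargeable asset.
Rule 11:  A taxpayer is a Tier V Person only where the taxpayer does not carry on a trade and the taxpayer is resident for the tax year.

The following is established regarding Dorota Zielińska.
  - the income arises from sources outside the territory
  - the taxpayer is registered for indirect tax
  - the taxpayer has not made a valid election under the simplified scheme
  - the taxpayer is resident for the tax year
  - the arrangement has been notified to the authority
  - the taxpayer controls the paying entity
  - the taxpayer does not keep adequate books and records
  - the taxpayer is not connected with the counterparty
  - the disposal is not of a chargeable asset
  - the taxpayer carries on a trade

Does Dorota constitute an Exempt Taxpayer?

No

Under rule 5: the taxpayer is registered for indirect tax? yes; and the taxpayer is connected with the counterparty? no. So the taxpayer is not a Chargeable Person.
Under rule 9: the arrangement has been notified to the authority? yes; and the taxpayer does not control the paying entity? no. So the taxpayer is not a Permitted Filer.
Under rule 1: the taxpayer has not made a valid election under the simplified scheme? yes; or the income arises from sources within the territory? no. So the taxpayer is an Exempt Resident.
Under rule 6: Chargeable Person (rule 5)? no; or Permitted Filer (rule 9)? no; or not an Exempt Resident (rule 1)? no. So the taxpayer is not an Exempt Taxpayer.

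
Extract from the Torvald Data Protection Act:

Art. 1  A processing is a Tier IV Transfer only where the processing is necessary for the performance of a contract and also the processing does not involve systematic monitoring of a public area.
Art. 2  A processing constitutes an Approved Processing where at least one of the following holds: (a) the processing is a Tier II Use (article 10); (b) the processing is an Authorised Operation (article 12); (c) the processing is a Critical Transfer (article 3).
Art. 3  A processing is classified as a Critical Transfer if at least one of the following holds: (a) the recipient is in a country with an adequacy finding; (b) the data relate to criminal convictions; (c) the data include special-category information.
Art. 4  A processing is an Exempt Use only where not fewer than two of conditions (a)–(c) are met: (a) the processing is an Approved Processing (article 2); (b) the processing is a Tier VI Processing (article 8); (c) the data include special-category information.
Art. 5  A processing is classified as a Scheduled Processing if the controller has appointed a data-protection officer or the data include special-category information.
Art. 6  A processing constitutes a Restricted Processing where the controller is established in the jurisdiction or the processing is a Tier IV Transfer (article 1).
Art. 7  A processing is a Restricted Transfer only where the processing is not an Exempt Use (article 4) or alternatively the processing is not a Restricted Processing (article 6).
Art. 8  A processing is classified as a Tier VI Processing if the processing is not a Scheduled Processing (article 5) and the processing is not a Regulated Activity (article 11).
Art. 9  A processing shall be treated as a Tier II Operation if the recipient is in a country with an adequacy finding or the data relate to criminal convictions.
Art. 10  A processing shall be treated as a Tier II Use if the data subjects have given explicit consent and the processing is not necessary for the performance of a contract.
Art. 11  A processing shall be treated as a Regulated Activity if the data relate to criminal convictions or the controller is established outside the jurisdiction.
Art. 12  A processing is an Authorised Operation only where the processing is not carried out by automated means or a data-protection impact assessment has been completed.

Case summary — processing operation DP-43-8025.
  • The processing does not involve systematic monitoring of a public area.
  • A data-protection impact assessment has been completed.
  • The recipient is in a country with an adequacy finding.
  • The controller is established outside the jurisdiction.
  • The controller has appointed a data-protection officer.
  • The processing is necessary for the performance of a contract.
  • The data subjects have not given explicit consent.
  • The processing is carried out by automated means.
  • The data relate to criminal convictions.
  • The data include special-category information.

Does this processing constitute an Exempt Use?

Yes

article 10 — Tier II Use: [the data subjects have given explicit consent? no] AND [the processing is not necessary for the performance of a contract? no] → not satisfied.
article 12 — Authorised Operation: [the processing is not carried out by automated means? no] OR [a data-protection impact assessment has been completed? yes] → satisfied.
article 3 — Critical Transfer: [the recipient is in a country with an adequacy finding? yes] OR [the data relate to criminal convictions? yes] OR [the data include special-category information? yes] → satisfied.
article 2 — Approved Processing: [Tier II Use (article 10)? no] OR [Authorised Operation (article 12)? yes] OR [Critical Transfer (article 3)? yes] → satisfied.
article 5 — Scheduled Processing: [the controller has appointed a data-protection officer? yes] OR [the data include special-category information? yes] → satisfied.
article 11 — Regulated Activity: [the data relate to criminal convictions? yes] OR [the controller is established outside the jurisdiction? yes] → satisfied.
article 8 — Tier VI Processing: [not a Scheduled Processing (article 5)? no] AND [not a Regulated Activity (article 11)? no] → not satisfied.
article 4 — Exempt Use: Approved Processing (article 2)? yes; Tier VI Processing (article 8)? no; the data include special-category information? yes — 2 of 3 hold (need ≥2) → satisfied.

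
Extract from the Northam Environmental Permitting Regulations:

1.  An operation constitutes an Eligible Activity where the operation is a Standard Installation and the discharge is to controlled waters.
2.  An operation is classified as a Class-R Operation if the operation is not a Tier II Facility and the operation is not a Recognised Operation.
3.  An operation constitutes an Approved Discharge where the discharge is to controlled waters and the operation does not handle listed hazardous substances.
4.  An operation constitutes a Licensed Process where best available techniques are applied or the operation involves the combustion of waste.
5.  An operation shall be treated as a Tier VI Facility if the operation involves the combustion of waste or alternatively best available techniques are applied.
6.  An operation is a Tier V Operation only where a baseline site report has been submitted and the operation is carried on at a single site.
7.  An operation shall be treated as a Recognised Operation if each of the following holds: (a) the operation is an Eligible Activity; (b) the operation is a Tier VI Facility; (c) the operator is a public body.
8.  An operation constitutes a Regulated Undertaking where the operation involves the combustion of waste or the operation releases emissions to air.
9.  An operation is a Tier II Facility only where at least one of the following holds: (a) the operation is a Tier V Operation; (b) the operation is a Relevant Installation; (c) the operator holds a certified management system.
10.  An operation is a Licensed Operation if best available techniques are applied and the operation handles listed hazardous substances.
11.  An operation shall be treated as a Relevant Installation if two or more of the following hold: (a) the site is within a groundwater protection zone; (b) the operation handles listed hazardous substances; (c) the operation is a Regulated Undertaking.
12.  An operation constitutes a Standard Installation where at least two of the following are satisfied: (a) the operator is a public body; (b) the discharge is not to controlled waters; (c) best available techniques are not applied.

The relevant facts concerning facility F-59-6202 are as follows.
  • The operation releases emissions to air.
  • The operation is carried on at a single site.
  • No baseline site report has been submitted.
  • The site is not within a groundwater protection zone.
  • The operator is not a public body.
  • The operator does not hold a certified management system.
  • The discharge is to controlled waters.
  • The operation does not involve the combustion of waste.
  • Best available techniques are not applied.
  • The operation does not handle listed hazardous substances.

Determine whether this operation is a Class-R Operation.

Yes

Under paragraph 6: a baseline site report has been submitted? no; and the operation is carried on at a single site? yes. So the operation is not a Tier V Operation.
Under paragraph 8: the operation involves the combustion of waste? no; or the operation releases emissions to air? yes. So the operation is a Regulated Undertaking.
Under paragraph 11: the site is within a groundwater protection zone? no; the operation handles listed hazardous substances? no; Regulated Undertaking (paragraph 8)? yes — 1 of 3 hold (need ≥2) → not satisfied.
Under paragraph 9: Tier V Operation (paragraph 6)? no; or Relevant Installation (paragraph 11)? no; or the operator holds a certified management system? no. So the operation is not a Tier II Facility.
Under paragraph 12: the operator is a public body? no; the discharge is not to controlled waters? no; best available techniques are not applied? yes — 1 of 3 hold (need ≥2) → not satisfied.
Under paragraph 1: Standard Installation (paragraph 12)? no; and the discharge is to controlled waters? yes. So the operation is not an Eligible Activity.
Under paragraph 5: the operation involves the combustion of waste? no; or best available techniques are applied? no. So the operation is not a Tier VI Facility.
Under paragraph 7: Eligible Activity (paragraph 1)? no; and Tier VI Facility (paragraph 5)? no; and the operator is a public body? no. So the operation is not a Recognised Operation.
Under paragraph 2: not a Tier II Facility (paragraph 9)? yes; and not a Recognised Operation (paragraph 7)? yes. So the operation is a Class-R Operation.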